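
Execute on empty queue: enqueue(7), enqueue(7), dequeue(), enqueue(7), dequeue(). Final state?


enqueue(7) -> [7]
enqueue(7) -> [7, 7]
dequeue() returns 7 -> [7]
enqueue(7) -> [7, 7]
dequeue() returns 7 -> [7]
Final queue (front to back): [7]


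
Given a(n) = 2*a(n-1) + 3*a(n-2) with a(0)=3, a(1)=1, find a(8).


Build bottom-up:
...a(6)=731, a(7)=2185, a(8)=2*2185+3*731=6563


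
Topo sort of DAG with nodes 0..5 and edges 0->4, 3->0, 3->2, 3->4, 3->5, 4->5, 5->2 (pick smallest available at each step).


Kahn's algorithm, process smallest node first
Order: [1, 3, 0, 4, 5, 2]


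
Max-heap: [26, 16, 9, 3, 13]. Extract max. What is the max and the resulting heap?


Max = 26
Replace root with last, heapify down
Resulting heap: [16, 13, 9, 3]


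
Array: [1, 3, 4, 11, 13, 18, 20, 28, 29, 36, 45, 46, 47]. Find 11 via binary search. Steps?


Search for 11:
[0,12] mid=6 arr[6]=20
[0,5] mid=2 arr[2]=4
[3,5] mid=4 arr[4]=13
[3,3] mid=3 arr[3]=11
Total: 4 comparisons


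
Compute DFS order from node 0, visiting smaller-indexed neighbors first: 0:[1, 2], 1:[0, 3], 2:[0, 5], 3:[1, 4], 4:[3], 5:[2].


DFS stack-based: start with [0]
Visit order: [0, 1, 3, 4, 2, 5]


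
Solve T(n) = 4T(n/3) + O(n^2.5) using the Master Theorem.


a=4, b=3, c=2.5. log_3(4)=1.262 < c=2.5. Case 3: O(n^c) = O(n^2.500)
Complexity: O(n^2.500)


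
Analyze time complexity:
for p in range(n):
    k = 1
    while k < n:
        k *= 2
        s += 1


Per nesting level: O(n) * O(log n) = O(n log n)
Complexity: O(n log n)


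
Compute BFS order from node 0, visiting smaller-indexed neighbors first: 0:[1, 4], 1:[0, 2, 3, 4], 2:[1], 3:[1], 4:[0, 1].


BFS queue: start with [0]
Visit order: [0, 1, 4, 2, 3]


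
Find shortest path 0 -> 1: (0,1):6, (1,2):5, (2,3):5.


Dijkstra from 0:
Distances: {0: 0, 1: 6, 2: 11, 3: 16}
Shortest distance to 1 = 6, path = [0, 1]


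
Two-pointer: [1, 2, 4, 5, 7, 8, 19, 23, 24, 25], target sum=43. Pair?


Two pointers: lo=0, hi=9
Found pair: (19, 24) summing to 43


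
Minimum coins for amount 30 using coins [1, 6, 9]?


dp[0]=0; dp[i]=1+min(dp[i-c] for c in coins)
...dp[25]=4, dp[26]=5, dp[27]=3, dp[28]=4, dp[29]=5, dp[30]=4
Minimum coins for 30 = 4


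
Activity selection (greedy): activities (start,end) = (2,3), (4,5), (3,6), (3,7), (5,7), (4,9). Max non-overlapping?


Greedy: pick earliest-ending, then skip overlaps.
Selected (3 activities): [(2, 3), (4, 5), (5, 7)]


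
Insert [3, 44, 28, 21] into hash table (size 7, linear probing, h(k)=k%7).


Insertions: 3->slot 3; 44->slot 2; 28->slot 0; 21->slot 1
Table: [28, 21, 44, 3, None, None, None]


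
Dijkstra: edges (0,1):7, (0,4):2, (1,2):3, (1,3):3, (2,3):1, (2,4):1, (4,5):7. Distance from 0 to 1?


Dijkstra from 0:
Distances: {0: 0, 1: 6, 2: 3, 3: 4, 4: 2, 5: 9}
Shortest distance to 1 = 6, path = [0, 4, 2, 1]


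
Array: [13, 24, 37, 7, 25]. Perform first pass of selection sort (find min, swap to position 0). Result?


After one pass: [7, 24, 37, 13, 25]


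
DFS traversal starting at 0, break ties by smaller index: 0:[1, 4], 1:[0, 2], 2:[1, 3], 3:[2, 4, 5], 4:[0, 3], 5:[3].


DFS stack-based: start with [0]
Visit order: [0, 1, 2, 3, 4, 5]


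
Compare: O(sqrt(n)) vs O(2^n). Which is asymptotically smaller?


sublinear grows slower than exponential
O(sqrt(n)) is asymptotically smaller; O(2^n) grows faster


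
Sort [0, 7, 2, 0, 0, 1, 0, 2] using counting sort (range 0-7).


Count array: [4, 1, 2, 0, 0, 0, 0, 1]
Reconstruct: [0, 0, 0, 0, 1, 2, 2, 7]


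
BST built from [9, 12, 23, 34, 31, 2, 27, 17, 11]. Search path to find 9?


BST root = 9
Search for 9: compare at each node
Path: [9]


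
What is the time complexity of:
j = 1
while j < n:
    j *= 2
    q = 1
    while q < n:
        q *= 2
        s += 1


Per nesting level: O(log n) * O(log n) = O((log n)^2)
Complexity: O((log n)^2)


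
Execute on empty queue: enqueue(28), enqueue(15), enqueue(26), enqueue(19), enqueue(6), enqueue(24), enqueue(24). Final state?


enqueue(28) -> [28]
enqueue(15) -> [28, 15]
enqueue(26) -> [28, 15, 26]
enqueue(19) -> [28, 15, 26, 19]
enqueue(6) -> [28, 15, 26, 19, 6]
enqueue(24) -> [28, 15, 26, 19, 6, 24]
enqueue(24) -> [28, 15, 26, 19, 6, 24, 24]
Final queue (front to back): [28, 15, 26, 19, 6, 24, 24]


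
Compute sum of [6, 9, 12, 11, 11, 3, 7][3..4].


Prefix sums: [0, 6, 15, 27, 38, 49, 52, 59]
Sum[3..4] = prefix[5] - prefix[3] = 49 - 27 = 22


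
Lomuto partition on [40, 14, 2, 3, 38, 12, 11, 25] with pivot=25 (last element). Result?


Elements <= 25 go left of pivot.
Result: [14, 2, 3, 12, 11, 25, 38, 40], pivot at index 5


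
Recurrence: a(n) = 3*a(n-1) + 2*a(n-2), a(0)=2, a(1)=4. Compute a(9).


Build bottom-up:
...a(7)=9032, a(8)=32168, a(9)=3*32168+2*9032=114568


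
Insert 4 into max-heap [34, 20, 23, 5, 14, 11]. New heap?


Append 4: [34, 20, 23, 5, 14, 11, 4]
Bubble up: no swaps needed
Result: [34, 20, 23, 5, 14, 11, 4]


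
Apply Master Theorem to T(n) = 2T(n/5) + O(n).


a=2, b=5, c=1. log_5(2)=0.431 < c=1. Case 3: O(n^c) = O(n)
Complexity: O(n)


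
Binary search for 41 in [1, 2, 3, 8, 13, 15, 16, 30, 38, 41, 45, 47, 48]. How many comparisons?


Search for 41:
[0,12] mid=6 arr[6]=16
[7,12] mid=9 arr[9]=41
Total: 2 comparisons


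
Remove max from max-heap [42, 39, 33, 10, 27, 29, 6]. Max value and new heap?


Max = 42
Replace root with last, heapify down
Resulting heap: [39, 27, 33, 10, 6, 29]


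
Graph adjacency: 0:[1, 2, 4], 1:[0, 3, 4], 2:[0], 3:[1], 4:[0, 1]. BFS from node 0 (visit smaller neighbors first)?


BFS queue: start with [0]
Visit order: [0, 1, 2, 4, 3]


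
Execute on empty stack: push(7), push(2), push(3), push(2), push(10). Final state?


push(7) -> [7]
push(2) -> [7, 2]
push(3) -> [7, 2, 3]
push(2) -> [7, 2, 3, 2]
push(10) -> [7, 2, 3, 2, 10]
Final stack (bottom to top): [7, 2, 3, 2, 10]


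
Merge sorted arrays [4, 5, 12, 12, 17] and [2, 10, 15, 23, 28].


Compare heads, take smaller each step.
Merged: [2, 4, 5, 10, 12, 12, 15, 17, 23, 28]


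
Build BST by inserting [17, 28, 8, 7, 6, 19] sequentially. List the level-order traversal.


Root = 17; build tree by BST insertion.
Level-Order traversal: [17, 8, 28, 7, 19, 6]


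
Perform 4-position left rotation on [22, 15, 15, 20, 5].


Left rotate by 4: [5, 22, 15, 15, 20]


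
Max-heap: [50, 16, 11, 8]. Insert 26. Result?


Append 26: [50, 16, 11, 8, 26]
Bubble up: swap idx 4(26) with idx 1(16)
Result: [50, 26, 11, 8, 16]


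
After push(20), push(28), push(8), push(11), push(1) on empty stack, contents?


push(20) -> [20]
push(28) -> [20, 28]
push(8) -> [20, 28, 8]
push(11) -> [20, 28, 8, 11]
push(1) -> [20, 28, 8, 11, 1]
Final stack (bottom to top): [20, 28, 8, 11, 1]


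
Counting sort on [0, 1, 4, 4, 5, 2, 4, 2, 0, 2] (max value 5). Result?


Count array: [2, 1, 3, 0, 3, 1]
Reconstruct: [0, 0, 1, 2, 2, 2, 4, 4, 4, 5]


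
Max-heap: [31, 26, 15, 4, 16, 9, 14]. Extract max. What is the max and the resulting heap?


Max = 31
Replace root with last, heapify down
Resulting heap: [26, 16, 15, 4, 14, 9]


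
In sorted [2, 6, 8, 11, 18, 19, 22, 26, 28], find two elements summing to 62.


Two pointers: lo=0, hi=8
No pair sums to 62


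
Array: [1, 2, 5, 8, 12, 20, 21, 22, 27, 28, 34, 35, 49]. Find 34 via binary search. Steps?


Search for 34:
[0,12] mid=6 arr[6]=21
[7,12] mid=9 arr[9]=28
[10,12] mid=11 arr[11]=35
[10,10] mid=10 arr[10]=34
Total: 4 comparisons


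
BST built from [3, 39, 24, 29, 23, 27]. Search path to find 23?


BST root = 3
Search for 23: compare at each node
Path: [3, 39, 24, 23]


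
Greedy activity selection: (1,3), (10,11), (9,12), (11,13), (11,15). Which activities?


Greedy: pick earliest-ending, then skip overlaps.
Selected (3 activities): [(1, 3), (10, 11), (11, 13)]


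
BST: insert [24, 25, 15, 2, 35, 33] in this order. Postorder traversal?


Root = 24; build tree by BST insertion.
Postorder traversal: [2, 15, 33, 35, 25, 24]


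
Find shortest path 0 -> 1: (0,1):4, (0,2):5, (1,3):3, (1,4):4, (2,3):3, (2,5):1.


Dijkstra from 0:
Distances: {0: 0, 1: 4, 2: 5, 3: 7, 4: 8, 5: 6}
Shortest distance to 1 = 4, path = [0, 1]


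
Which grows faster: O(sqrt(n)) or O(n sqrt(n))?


sublinear grows slower than n^1.5
O(sqrt(n)) is asymptotically smaller; O(n sqrt(n)) grows faster


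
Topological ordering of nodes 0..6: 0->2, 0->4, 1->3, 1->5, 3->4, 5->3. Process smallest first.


Kahn's algorithm, process smallest node first
Order: [0, 1, 2, 5, 3, 4, 6]


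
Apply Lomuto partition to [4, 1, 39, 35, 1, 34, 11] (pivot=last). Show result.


Elements <= 11 go left of pivot.
Result: [4, 1, 1, 11, 39, 34, 35], pivot at index 3


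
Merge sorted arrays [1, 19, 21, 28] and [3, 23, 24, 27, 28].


Compare heads, take smaller each step.
Merged: [1, 3, 19, 21, 23, 24, 27, 28, 28]


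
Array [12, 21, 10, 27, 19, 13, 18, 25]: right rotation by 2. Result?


Right rotate by 2: [18, 25, 12, 21, 10, 27, 19, 13]


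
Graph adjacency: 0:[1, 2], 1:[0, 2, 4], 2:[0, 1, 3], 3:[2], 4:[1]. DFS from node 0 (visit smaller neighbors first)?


DFS stack-based: start with [0]
Visit order: [0, 1, 2, 3, 4]


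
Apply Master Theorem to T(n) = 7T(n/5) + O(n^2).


a=7, b=5, c=2. log_5(7)=1.209 < c=2. Case 3: O(n^c) = O(n^2)
Complexity: O(n^2)


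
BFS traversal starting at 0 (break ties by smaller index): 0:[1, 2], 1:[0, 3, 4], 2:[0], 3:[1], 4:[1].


BFS queue: start with [0]
Visit order: [0, 1, 2, 3, 4]


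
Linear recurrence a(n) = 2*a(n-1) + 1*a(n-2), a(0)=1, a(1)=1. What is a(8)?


Build bottom-up:
...a(6)=99, a(7)=239, a(8)=2*239+1*99=577


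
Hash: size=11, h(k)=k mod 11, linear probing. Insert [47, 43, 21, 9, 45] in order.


Insertions: 47->slot 3; 43->slot 10; 21->slot 0; 9->slot 9; 45->slot 1
Table: [21, 45, None, 47, None, None, None, None, None, 9, 43]


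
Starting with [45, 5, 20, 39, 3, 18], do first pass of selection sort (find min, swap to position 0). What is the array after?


After one pass: [3, 5, 20, 39, 45, 18]


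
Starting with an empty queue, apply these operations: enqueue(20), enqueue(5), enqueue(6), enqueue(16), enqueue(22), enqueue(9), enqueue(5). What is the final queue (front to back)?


enqueue(20) -> [20]
enqueue(5) -> [20, 5]
enqueue(6) -> [20, 5, 6]
enqueue(16) -> [20, 5, 6, 16]
enqueue(22) -> [20, 5, 6, 16, 22]
enqueue(9) -> [20, 5, 6, 16, 22, 9]
enqueue(5) -> [20, 5, 6, 16, 22, 9, 5]
Final queue (front to back): [20, 5, 6, 16, 22, 9, 5]


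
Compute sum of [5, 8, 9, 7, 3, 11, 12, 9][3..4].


Prefix sums: [0, 5, 13, 22, 29, 32, 43, 55, 64]
Sum[3..4] = prefix[5] - prefix[3] = 32 - 22 = 10


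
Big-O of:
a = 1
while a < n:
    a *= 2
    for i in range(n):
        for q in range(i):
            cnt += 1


Per nesting level: O(log n) * O(n) * O(n) [triangular over i] = O(n^2 log n)
Complexity: O(n^2 log n)


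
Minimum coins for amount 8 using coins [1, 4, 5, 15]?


dp[0]=0; dp[i]=1+min(dp[i-c] for c in coins)
...dp[3]=3, dp[4]=1, dp[5]=1, dp[6]=2, dp[7]=3, dp[8]=2
Minimum coins for 8 = 2


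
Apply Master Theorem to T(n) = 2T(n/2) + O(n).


a=2, b=2, c=1. log_2(2)=1 = c=1. Case 2: O(n^c log n) = O(n log n)
Complexity: O(n log n)


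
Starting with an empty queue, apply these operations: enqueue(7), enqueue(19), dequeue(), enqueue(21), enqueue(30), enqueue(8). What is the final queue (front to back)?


enqueue(7) -> [7]
enqueue(19) -> [7, 19]
dequeue() returns 7 -> [19]
enqueue(21) -> [19, 21]
enqueue(30) -> [19, 21, 30]
enqueue(8) -> [19, 21, 30, 8]
Final queue (front to back): [19, 21, 30, 8]


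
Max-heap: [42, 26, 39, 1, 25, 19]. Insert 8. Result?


Append 8: [42, 26, 39, 1, 25, 19, 8]
Bubble up: no swaps needed
Result: [42, 26, 39, 1, 25, 19, 8]


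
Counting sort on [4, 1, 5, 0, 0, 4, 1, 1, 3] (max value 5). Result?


Count array: [2, 3, 0, 1, 2, 1]
Reconstruct: [0, 0, 1, 1, 1, 3, 4, 4, 5]


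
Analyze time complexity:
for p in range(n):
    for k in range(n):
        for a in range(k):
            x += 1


Per nesting level: O(n) * O(n) * O(n) [triangular over k] = O(n^3)
Complexity: O(n^3)


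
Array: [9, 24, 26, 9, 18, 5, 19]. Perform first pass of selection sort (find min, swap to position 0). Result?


After one pass: [5, 24, 26, 9, 18, 9, 19]


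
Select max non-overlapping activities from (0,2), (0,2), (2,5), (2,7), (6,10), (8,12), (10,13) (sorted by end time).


Greedy: pick earliest-ending, then skip overlaps.
Selected (4 activities): [(0, 2), (2, 5), (6, 10), (10, 13)]


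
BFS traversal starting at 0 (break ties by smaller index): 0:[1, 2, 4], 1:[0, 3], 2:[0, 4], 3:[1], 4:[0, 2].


BFS queue: start with [0]
Visit order: [0, 1, 2, 4, 3]


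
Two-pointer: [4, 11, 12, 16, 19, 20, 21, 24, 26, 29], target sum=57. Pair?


Two pointers: lo=0, hi=9
No pair sums to 57


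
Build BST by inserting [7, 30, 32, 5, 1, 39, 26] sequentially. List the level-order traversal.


Root = 7; build tree by BST insertion.
Level-Order traversal: [7, 5, 30, 1, 26, 32, 39]


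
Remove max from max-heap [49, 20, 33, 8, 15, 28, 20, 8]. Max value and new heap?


Max = 49
Replace root with last, heapify down
Resulting heap: [33, 20, 28, 8, 15, 8, 20]


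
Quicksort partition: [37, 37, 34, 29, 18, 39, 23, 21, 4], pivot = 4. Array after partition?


Elements <= 4 go left of pivot.
Result: [4, 37, 34, 29, 18, 39, 23, 21, 37], pivot at index 0


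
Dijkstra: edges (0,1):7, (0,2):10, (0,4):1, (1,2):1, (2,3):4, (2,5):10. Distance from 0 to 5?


Dijkstra from 0:
Distances: {0: 0, 1: 7, 2: 8, 3: 12, 4: 1, 5: 18}
Shortest distance to 5 = 18, path = [0, 1, 2, 5]


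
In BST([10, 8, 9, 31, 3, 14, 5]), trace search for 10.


BST root = 10
Search for 10: compare at each node
Path: [10]


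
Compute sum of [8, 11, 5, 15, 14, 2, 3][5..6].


Prefix sums: [0, 8, 19, 24, 39, 53, 55, 58]
Sum[5..6] = prefix[7] - prefix[5] = 58 - 53 = 5


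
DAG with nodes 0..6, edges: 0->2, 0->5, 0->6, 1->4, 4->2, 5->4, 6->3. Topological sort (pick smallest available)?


Kahn's algorithm, process smallest node first
Order: [0, 1, 5, 4, 2, 6, 3]


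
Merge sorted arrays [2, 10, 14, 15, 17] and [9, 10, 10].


Compare heads, take smaller each step.
Merged: [2, 9, 10, 10, 10, 14, 15, 17]


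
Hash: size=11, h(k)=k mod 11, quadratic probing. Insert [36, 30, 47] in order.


Insertions: 36->slot 3; 30->slot 8; 47->slot 4
Table: [None, None, None, 36, 47, None, None, None, 30, None, None]


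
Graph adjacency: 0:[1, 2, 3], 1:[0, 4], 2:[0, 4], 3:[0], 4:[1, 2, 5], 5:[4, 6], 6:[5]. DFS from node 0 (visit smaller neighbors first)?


DFS stack-based: start with [0]
Visit order: [0, 1, 4, 2, 5, 6, 3]


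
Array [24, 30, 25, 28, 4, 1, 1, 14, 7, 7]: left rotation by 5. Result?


Left rotate by 5: [1, 1, 14, 7, 7, 24, 30, 25, 28, 4]


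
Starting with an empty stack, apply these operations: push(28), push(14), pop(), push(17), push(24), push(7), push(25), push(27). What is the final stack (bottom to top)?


push(28) -> [28]
push(14) -> [28, 14]
pop() returns 14 -> [28]
push(17) -> [28, 17]
push(24) -> [28, 17, 24]
push(7) -> [28, 17, 24, 7]
push(25) -> [28, 17, 24, 7, 25]
push(27) -> [28, 17, 24, 7, 25, 27]
Final stack (bottom to top): [28, 17, 24, 7, 25, 27]


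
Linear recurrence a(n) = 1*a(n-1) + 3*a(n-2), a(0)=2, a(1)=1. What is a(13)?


Build bottom-up:
...a(11)=9637, a(12)=22258, a(13)=1*22258+3*9637=51169


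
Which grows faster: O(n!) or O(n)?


linear grows slower than factorial
O(n) is asymptotically smaller; O(n!) grows faster


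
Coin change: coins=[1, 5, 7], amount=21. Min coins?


dp[0]=0; dp[i]=1+min(dp[i-c] for c in coins)
...dp[16]=4, dp[17]=3, dp[18]=4, dp[19]=3, dp[20]=4, dp[21]=3
Minimum coins for 21 = 3


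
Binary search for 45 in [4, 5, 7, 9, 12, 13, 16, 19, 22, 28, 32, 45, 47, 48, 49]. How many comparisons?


Search for 45:
[0,14] mid=7 arr[7]=19
[8,14] mid=11 arr[11]=45
Total: 2 comparisons


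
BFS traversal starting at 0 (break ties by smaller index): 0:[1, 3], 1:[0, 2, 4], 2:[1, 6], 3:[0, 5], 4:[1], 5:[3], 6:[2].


BFS queue: start with [0]
Visit order: [0, 1, 3, 2, 4, 5, 6]


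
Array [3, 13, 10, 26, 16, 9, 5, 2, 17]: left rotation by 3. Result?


Left rotate by 3: [26, 16, 9, 5, 2, 17, 3, 13, 10]


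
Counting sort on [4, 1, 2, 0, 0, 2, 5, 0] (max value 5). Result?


Count array: [3, 1, 2, 0, 1, 1]
Reconstruct: [0, 0, 0, 1, 2, 2, 4, 5]


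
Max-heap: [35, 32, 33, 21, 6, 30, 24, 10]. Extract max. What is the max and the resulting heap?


Max = 35
Replace root with last, heapify down
Resulting heap: [33, 32, 30, 21, 6, 10, 24]


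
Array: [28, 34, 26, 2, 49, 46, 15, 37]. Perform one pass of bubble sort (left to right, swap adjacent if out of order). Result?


After one pass: [28, 26, 2, 34, 46, 15, 37, 49]


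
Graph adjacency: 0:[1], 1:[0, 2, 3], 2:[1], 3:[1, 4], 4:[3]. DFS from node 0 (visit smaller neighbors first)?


DFS stack-based: start with [0]
Visit order: [0, 1, 2, 3, 4]


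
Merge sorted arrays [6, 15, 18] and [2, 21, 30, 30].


Compare heads, take smaller each step.
Merged: [2, 6, 15, 18, 21, 30, 30]


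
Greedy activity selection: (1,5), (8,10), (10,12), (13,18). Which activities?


Greedy: pick earliest-ending, then skip overlaps.
Selected (4 activities): [(1, 5), (8, 10), (10, 12), (13, 18)]


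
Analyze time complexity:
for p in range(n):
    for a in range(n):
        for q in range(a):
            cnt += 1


Per nesting level: O(n) * O(n) * O(n) [triangular over a] = O(n^3)
Complexity: O(n^3)


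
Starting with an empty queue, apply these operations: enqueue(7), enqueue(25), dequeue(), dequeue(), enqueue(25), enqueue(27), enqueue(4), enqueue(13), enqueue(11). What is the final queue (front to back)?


enqueue(7) -> [7]
enqueue(25) -> [7, 25]
dequeue() returns 7 -> [25]
dequeue() returns 25 -> []
enqueue(25) -> [25]
enqueue(27) -> [25, 27]
enqueue(4) -> [25, 27, 4]
enqueue(13) -> [25, 27, 4, 13]
enqueue(11) -> [25, 27, 4, 13, 11]
Final queue (front to back): [25, 27, 4, 13, 11]


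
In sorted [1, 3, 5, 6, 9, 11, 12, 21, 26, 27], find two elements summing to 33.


Two pointers: lo=0, hi=9
Found pair: (6, 27) summing to 33


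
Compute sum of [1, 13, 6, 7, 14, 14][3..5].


Prefix sums: [0, 1, 14, 20, 27, 41, 55]
Sum[3..5] = prefix[6] - prefix[3] = 55 - 20 = 35


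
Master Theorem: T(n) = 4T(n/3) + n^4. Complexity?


a=4, b=3, c=4. log_3(4)=1.262 < c=4. Case 3: O(n^c) = O(n^4)
Complexity: O(n^4)


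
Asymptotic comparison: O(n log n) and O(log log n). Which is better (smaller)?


double-logarithmic grows slower than linearithmic
O(log log n) is asymptotically smaller; O(n log n) grows faster


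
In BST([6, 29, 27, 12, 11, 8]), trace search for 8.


BST root = 6
Search for 8: compare at each node
Path: [6, 29, 27, 12, 11, 8]


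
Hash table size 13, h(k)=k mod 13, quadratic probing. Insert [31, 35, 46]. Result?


Insertions: 31->slot 5; 35->slot 9; 46->slot 7
Table: [None, None, None, None, None, 31, None, 46, None, 35, None, None, None]


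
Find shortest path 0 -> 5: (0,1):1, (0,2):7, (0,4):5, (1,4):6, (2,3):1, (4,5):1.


Dijkstra from 0:
Distances: {0: 0, 1: 1, 2: 7, 3: 8, 4: 5, 5: 6}
Shortest distance to 5 = 6, path = [0, 4, 5]


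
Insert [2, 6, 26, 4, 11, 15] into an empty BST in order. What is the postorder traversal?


Root = 2; build tree by BST insertion.
Postorder traversal: [4, 15, 11, 26, 6, 2]


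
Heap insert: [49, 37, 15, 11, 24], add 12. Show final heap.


Append 12: [49, 37, 15, 11, 24, 12]
Bubble up: no swaps needed
Result: [49, 37, 15, 11, 24, 12]


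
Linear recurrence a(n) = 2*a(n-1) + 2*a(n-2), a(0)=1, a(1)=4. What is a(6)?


Build bottom-up:
...a(4)=76, a(5)=208, a(6)=2*208+2*76=568


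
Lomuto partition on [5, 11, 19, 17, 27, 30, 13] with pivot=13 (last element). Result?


Elements <= 13 go left of pivot.
Result: [5, 11, 13, 17, 27, 30, 19], pivot at index 2


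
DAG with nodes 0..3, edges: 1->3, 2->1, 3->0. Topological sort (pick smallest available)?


Kahn's algorithm, process smallest node first
Order: [2, 1, 3, 0]


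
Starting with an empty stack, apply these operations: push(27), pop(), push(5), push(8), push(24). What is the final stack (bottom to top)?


push(27) -> [27]
pop() returns 27 -> []
push(5) -> [5]
push(8) -> [5, 8]
push(24) -> [5, 8, 24]
Final stack (bottom to top): [5, 8, 24]


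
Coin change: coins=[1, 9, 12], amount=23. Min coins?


dp[0]=0; dp[i]=1+min(dp[i-c] for c in coins)
...dp[18]=2, dp[19]=3, dp[20]=4, dp[21]=2, dp[22]=3, dp[23]=4
Minimum coins for 23 = 4


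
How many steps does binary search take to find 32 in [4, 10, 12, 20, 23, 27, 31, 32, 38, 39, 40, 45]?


Search for 32:
[0,11] mid=5 arr[5]=27
[6,11] mid=8 arr[8]=38
[6,7] mid=6 arr[6]=31
[7,7] mid=7 arr[7]=32
Total: 4 comparisons


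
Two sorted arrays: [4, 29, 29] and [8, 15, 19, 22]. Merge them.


Compare heads, take smaller each step.
Merged: [4, 8, 15, 19, 22, 29, 29]


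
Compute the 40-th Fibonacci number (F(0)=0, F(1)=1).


F(n)=F(n-1)+F(n-2)
...F(38)=39088169, F(39)=63245986, F(40)=102334155


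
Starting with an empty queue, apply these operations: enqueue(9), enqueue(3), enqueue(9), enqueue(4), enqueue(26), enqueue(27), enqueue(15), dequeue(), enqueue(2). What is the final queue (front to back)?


enqueue(9) -> [9]
enqueue(3) -> [9, 3]
enqueue(9) -> [9, 3, 9]
enqueue(4) -> [9, 3, 9, 4]
enqueue(26) -> [9, 3, 9, 4, 26]
enqueue(27) -> [9, 3, 9, 4, 26, 27]
enqueue(15) -> [9, 3, 9, 4, 26, 27, 15]
dequeue() returns 9 -> [3, 9, 4, 26, 27, 15]
enqueue(2) -> [3, 9, 4, 26, 27, 15, 2]
Final queue (front to back): [3, 9, 4, 26, 27, 15, 2]


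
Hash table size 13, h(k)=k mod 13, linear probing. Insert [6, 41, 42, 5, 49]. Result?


Insertions: 6->slot 6; 41->slot 2; 42->slot 3; 5->slot 5; 49->slot 10
Table: [None, None, 41, 42, None, 5, 6, None, None, None, 49, None, None]


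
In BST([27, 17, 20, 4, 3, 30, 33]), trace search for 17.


BST root = 27
Search for 17: compare at each node
Path: [27, 17]


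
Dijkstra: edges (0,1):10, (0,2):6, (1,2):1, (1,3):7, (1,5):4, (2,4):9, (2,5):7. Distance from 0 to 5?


Dijkstra from 0:
Distances: {0: 0, 1: 7, 2: 6, 3: 14, 4: 15, 5: 11}
Shortest distance to 5 = 11, path = [0, 2, 1, 5]


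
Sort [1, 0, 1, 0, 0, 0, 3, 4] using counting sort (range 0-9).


Count array: [4, 2, 0, 1, 1, 0, 0, 0, 0, 0]
Reconstruct: [0, 0, 0, 0, 1, 1, 3, 4]


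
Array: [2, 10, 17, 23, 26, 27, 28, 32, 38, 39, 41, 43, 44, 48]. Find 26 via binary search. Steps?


Search for 26:
[0,13] mid=6 arr[6]=28
[0,5] mid=2 arr[2]=17
[3,5] mid=4 arr[4]=26
Total: 3 comparisons


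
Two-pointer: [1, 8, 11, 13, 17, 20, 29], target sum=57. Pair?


Two pointers: lo=0, hi=6
No pair sums to 57


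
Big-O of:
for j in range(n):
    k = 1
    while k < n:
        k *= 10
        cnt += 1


Per nesting level: O(n) * O(log n) = O(n log n)
Complexity: O(n log n)


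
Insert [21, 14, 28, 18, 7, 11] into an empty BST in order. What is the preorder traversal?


Root = 21; build tree by BST insertion.
Preorder traversal: [21, 14, 7, 11, 18, 28]


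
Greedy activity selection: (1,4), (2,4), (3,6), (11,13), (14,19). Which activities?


Greedy: pick earliest-ending, then skip overlaps.
Selected (3 activities): [(1, 4), (11, 13), (14, 19)]


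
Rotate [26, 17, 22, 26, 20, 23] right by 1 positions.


Right rotate by 1: [23, 26, 17, 22, 26, 20]


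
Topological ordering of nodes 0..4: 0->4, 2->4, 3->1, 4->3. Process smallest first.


Kahn's algorithm, process smallest node first
Order: [0, 2, 4, 3, 1]


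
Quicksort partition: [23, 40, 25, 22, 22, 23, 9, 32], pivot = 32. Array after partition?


Elements <= 32 go left of pivot.
Result: [23, 25, 22, 22, 23, 9, 32, 40], pivot at index 6


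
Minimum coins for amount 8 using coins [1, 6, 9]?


dp[0]=0; dp[i]=1+min(dp[i-c] for c in coins)
...dp[3]=3, dp[4]=4, dp[5]=5, dp[6]=1, dp[7]=2, dp[8]=3
Minimum coins for 8 = 3


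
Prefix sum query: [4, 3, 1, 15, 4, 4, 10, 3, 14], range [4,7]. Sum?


Prefix sums: [0, 4, 7, 8, 23, 27, 31, 41, 44, 58]
Sum[4..7] = prefix[8] - prefix[4] = 44 - 23 = 21


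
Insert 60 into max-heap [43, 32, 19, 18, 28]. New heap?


Append 60: [43, 32, 19, 18, 28, 60]
Bubble up: swap idx 5(60) with idx 2(19); swap idx 2(60) with idx 0(43)
Result: [60, 32, 43, 18, 28, 19]


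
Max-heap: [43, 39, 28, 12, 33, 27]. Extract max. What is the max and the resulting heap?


Max = 43
Replace root with last, heapify down
Resulting heap: [39, 33, 28, 12, 27]


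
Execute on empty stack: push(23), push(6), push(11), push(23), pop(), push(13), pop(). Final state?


push(23) -> [23]
push(6) -> [23, 6]
push(11) -> [23, 6, 11]
push(23) -> [23, 6, 11, 23]
pop() returns 23 -> [23, 6, 11]
push(13) -> [23, 6, 11, 13]
pop() returns 13 -> [23, 6, 11]
Final stack (bottom to top): [23, 6, 11]


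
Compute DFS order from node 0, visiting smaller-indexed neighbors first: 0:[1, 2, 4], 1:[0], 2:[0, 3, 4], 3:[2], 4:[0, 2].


DFS stack-based: start with [0]
Visit order: [0, 1, 2, 3, 4]


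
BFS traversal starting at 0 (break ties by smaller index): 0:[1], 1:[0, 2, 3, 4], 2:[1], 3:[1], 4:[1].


BFS queue: start with [0]
Visit order: [0, 1, 2, 3, 4]


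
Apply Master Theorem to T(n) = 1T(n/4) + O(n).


a=1, b=4, c=1. log_4(1)=0 < c=1. Case 3: O(n^c) = O(n)
Complexity: O(n)


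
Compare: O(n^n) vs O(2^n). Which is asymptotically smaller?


exponential grows slower than n^n
O(2^n) is asymptotically smaller; O(n^n) grows faster


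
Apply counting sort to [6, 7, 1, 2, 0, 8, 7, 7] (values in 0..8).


Count array: [1, 1, 1, 0, 0, 0, 1, 3, 1]
Reconstruct: [0, 1, 2, 6, 7, 7, 7, 8]


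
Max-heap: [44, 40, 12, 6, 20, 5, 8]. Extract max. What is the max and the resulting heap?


Max = 44
Replace root with last, heapify down
Resulting heap: [40, 20, 12, 6, 8, 5]


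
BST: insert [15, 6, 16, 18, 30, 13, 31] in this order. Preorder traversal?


Root = 15; build tree by BST insertion.
Preorder traversal: [15, 6, 13, 16, 18, 30, 31]


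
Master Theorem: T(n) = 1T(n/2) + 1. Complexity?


a=1, b=2, c=0. log_2(1)=0 = c=0. Case 2: O(n^c log n) = O(log n)
Complexity: O(log n)


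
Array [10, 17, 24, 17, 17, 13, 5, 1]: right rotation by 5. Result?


Right rotate by 5: [17, 17, 13, 5, 1, 10, 17, 24]


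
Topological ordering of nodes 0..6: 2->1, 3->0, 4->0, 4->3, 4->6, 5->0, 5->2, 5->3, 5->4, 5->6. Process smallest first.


Kahn's algorithm, process smallest node first
Order: [5, 2, 1, 4, 3, 0, 6]


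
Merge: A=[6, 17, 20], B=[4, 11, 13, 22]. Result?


Compare heads, take smaller each step.
Merged: [4, 6, 11, 13, 17, 20, 22]


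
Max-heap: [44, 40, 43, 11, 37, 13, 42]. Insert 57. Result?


Append 57: [44, 40, 43, 11, 37, 13, 42, 57]
Bubble up: swap idx 7(57) with idx 3(11); swap idx 3(57) with idx 1(40); swap idx 1(57) with idx 0(44)
Result: [57, 44, 43, 40, 37, 13, 42, 11]


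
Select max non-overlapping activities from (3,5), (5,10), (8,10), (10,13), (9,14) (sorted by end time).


Greedy: pick earliest-ending, then skip overlaps.
Selected (3 activities): [(3, 5), (5, 10), (10, 13)]


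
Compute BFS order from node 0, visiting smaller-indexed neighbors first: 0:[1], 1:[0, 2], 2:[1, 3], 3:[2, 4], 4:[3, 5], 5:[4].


BFS queue: start with [0]
Visit order: [0, 1, 2, 3, 4, 5]


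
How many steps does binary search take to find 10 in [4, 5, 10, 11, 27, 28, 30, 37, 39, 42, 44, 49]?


Search for 10:
[0,11] mid=5 arr[5]=28
[0,4] mid=2 arr[2]=10
Total: 2 comparisons


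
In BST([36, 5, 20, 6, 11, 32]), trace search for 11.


BST root = 36
Search for 11: compare at each node
Path: [36, 5, 20, 6, 11]


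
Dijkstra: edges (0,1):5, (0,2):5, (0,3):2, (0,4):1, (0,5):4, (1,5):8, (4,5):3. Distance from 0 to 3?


Dijkstra from 0:
Distances: {0: 0, 1: 5, 2: 5, 3: 2, 4: 1, 5: 4}
Shortest distance to 3 = 2, path = [0, 3]


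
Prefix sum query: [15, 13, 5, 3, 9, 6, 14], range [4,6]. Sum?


Prefix sums: [0, 15, 28, 33, 36, 45, 51, 65]
Sum[4..6] = prefix[7] - prefix[4] = 65 - 36 = 29


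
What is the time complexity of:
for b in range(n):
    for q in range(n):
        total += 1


Per nesting level: O(n) * O(n) = O(n^2)
Complexity: O(n^2)


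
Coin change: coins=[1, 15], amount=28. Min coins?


dp[0]=0; dp[i]=1+min(dp[i-c] for c in coins)
...dp[23]=9, dp[24]=10, dp[25]=11, dp[26]=12, dp[27]=13, dp[28]=14
Minimum coins for 28 = 14


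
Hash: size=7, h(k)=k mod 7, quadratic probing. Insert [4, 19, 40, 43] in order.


Insertions: 4->slot 4; 19->slot 5; 40->slot 6; 43->slot 1
Table: [None, 43, None, None, 4, 19, 40]


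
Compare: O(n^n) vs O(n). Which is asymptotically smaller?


linear grows slower than n^n
O(n) is asymptotically smaller; O(n^n) grows faster


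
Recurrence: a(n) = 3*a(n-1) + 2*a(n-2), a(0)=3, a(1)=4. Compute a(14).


Build bottom-up:
...a(12)=5743182, a(13)=20454646, a(14)=3*20454646+2*5743182=72850302


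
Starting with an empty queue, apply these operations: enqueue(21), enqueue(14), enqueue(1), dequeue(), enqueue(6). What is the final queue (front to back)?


enqueue(21) -> [21]
enqueue(14) -> [21, 14]
enqueue(1) -> [21, 14, 1]
dequeue() returns 21 -> [14, 1]
enqueue(6) -> [14, 1, 6]
Final queue (front to back): [14, 1, 6]


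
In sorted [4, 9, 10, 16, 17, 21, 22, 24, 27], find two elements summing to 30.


Two pointers: lo=0, hi=8
Found pair: (9, 21) summing to 30


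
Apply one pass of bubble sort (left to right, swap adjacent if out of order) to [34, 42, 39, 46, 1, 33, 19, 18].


After one pass: [34, 39, 42, 1, 33, 19, 18, 46]


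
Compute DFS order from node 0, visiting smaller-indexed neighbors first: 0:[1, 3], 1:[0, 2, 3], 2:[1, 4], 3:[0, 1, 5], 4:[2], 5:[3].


DFS stack-based: start with [0]
Visit order: [0, 1, 2, 4, 3, 5]


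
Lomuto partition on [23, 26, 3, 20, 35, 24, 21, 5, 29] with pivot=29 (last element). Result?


Elements <= 29 go left of pivot.
Result: [23, 26, 3, 20, 24, 21, 5, 29, 35], pivot at index 7


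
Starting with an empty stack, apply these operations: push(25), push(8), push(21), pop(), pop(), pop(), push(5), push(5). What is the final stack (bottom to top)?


push(25) -> [25]
push(8) -> [25, 8]
push(21) -> [25, 8, 21]
pop() returns 21 -> [25, 8]
pop() returns 8 -> [25]
pop() returns 25 -> []
push(5) -> [5]
push(5) -> [5, 5]
Final stack (bottom to top): [5, 5]


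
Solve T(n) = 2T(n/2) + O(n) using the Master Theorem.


a=2, b=2, c=1. log_2(2)=1 = c=1. Case 2: O(n^c log n) = O(n log n)
Complexity: O(n log n)


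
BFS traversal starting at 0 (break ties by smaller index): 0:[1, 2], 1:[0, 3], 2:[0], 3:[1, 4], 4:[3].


BFS queue: start with [0]
Visit order: [0, 1, 2, 3, 4]


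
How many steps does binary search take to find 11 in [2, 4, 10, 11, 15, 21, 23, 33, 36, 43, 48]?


Search for 11:
[0,10] mid=5 arr[5]=21
[0,4] mid=2 arr[2]=10
[3,4] mid=3 arr[3]=11
Total: 3 comparisons


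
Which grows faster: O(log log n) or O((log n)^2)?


double-logarithmic grows slower than polylogarithmic
O(log log n) is asymptotically smaller; O((log n)^2) grows faster


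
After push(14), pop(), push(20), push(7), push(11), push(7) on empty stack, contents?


push(14) -> [14]
pop() returns 14 -> []
push(20) -> [20]
push(7) -> [20, 7]
push(11) -> [20, 7, 11]
push(7) -> [20, 7, 11, 7]
Final stack (bottom to top): [20, 7, 11, 7]


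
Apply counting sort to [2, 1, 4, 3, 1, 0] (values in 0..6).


Count array: [1, 2, 1, 1, 1, 0, 0]
Reconstruct: [0, 1, 1, 2, 3, 4]


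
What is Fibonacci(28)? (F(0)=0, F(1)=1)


F(n)=F(n-1)+F(n-2)
...F(26)=121393, F(27)=196418, F(28)=317811


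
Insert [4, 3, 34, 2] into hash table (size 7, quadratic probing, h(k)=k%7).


Insertions: 4->slot 4; 3->slot 3; 34->slot 6; 2->slot 2
Table: [None, None, 2, 3, 4, None, 34]


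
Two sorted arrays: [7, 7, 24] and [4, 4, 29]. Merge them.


Compare heads, take smaller each step.
Merged: [4, 4, 7, 7, 24, 29]


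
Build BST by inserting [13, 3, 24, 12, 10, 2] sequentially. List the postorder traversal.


Root = 13; build tree by BST insertion.
Postorder traversal: [2, 10, 12, 3, 24, 13]


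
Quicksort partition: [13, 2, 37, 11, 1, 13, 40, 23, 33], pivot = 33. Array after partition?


Elements <= 33 go left of pivot.
Result: [13, 2, 11, 1, 13, 23, 33, 37, 40], pivot at index 6


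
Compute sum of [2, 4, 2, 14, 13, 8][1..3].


Prefix sums: [0, 2, 6, 8, 22, 35, 43]
Sum[1..3] = prefix[4] - prefix[1] = 22 - 2 = 20


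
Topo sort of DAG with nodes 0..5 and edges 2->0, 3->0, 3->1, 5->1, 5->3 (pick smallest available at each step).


Kahn's algorithm, process smallest node first
Order: [2, 4, 5, 3, 0, 1]


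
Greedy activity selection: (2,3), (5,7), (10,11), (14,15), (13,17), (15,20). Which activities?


Greedy: pick earliest-ending, then skip overlaps.
Selected (5 activities): [(2, 3), (5, 7), (10, 11), (14, 15), (15, 20)]


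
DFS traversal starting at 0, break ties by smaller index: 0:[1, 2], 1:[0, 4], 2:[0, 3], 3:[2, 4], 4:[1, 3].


DFS stack-based: start with [0]
Visit order: [0, 1, 4, 3, 2]


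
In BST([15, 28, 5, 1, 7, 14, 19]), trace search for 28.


BST root = 15
Search for 28: compare at each node
Path: [15, 28]


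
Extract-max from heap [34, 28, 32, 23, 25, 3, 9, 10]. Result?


Max = 34
Replace root with last, heapify down
Resulting heap: [32, 28, 10, 23, 25, 3, 9]


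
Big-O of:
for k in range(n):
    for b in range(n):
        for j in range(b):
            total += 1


Per nesting level: O(n) * O(n) * O(n) [triangular over b] = O(n^3)
Complexity: O(n^3)


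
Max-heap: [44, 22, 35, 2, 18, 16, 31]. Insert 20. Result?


Append 20: [44, 22, 35, 2, 18, 16, 31, 20]
Bubble up: swap idx 7(20) with idx 3(2)
Result: [44, 22, 35, 20, 18, 16, 31, 2]


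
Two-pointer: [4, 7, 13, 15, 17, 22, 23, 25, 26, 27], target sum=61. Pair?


Two pointers: lo=0, hi=9
No pair sums to 61


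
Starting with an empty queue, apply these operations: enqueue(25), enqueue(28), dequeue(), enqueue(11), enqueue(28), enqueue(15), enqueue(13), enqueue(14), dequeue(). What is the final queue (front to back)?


enqueue(25) -> [25]
enqueue(28) -> [25, 28]
dequeue() returns 25 -> [28]
enqueue(11) -> [28, 11]
enqueue(28) -> [28, 11, 28]
enqueue(15) -> [28, 11, 28, 15]
enqueue(13) -> [28, 11, 28, 15, 13]
enqueue(14) -> [28, 11, 28, 15, 13, 14]
dequeue() returns 28 -> [11, 28, 15, 13, 14]
Final queue (front to back): [11, 28, 15, 13, 14]


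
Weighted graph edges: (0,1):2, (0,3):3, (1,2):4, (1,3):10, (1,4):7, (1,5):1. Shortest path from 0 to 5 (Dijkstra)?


Dijkstra from 0:
Distances: {0: 0, 1: 2, 2: 6, 3: 3, 4: 9, 5: 3}
Shortest distance to 5 = 3, path = [0, 1, 5]


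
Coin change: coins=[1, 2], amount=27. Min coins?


dp[0]=0; dp[i]=1+min(dp[i-c] for c in coins)
...dp[22]=11, dp[23]=12, dp[24]=12, dp[25]=13, dp[26]=13, dp[27]=14
Minimum coins for 27 = 14


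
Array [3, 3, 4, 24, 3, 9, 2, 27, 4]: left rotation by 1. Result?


Left rotate by 1: [3, 4, 24, 3, 9, 2, 27, 4, 3]


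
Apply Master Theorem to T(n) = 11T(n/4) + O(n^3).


a=11, b=4, c=3. log_4(11)=1.730 < c=3. Case 3: O(n^c) = O(n^3)
Complexity: O(n^3)


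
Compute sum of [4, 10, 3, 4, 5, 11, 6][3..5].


Prefix sums: [0, 4, 14, 17, 21, 26, 37, 43]
Sum[3..5] = prefix[6] - prefix[3] = 37 - 17 = 20


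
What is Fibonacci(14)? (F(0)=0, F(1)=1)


F(n)=F(n-1)+F(n-2)
...F(12)=144, F(13)=233, F(14)=377


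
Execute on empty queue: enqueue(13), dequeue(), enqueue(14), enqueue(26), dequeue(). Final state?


enqueue(13) -> [13]
dequeue() returns 13 -> []
enqueue(14) -> [14]
enqueue(26) -> [14, 26]
dequeue() returns 14 -> [26]
Final queue (front to back): [26]


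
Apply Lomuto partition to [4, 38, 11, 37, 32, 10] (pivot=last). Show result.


Elements <= 10 go left of pivot.
Result: [4, 10, 11, 37, 32, 38], pivot at index 1


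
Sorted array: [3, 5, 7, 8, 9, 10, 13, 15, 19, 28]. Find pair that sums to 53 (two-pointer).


Two pointers: lo=0, hi=9
No pair sums to 53


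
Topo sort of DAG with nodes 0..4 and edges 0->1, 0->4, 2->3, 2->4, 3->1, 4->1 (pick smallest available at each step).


Kahn's algorithm, process smallest node first
Order: [0, 2, 3, 4, 1]


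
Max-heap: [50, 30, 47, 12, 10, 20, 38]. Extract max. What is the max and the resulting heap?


Max = 50
Replace root with last, heapify down
Resulting heap: [47, 30, 38, 12, 10, 20]


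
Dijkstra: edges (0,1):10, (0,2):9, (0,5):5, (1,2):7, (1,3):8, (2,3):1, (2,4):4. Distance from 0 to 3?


Dijkstra from 0:
Distances: {0: 0, 1: 10, 2: 9, 3: 10, 4: 13, 5: 5}
Shortest distance to 3 = 10, path = [0, 2, 3]


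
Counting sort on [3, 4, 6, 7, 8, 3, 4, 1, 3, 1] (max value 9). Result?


Count array: [0, 2, 0, 3, 2, 0, 1, 1, 1, 0]
Reconstruct: [1, 1, 3, 3, 3, 4, 4, 6, 7, 8]


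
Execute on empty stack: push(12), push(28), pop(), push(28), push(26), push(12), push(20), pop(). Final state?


push(12) -> [12]
push(28) -> [12, 28]
pop() returns 28 -> [12]
push(28) -> [12, 28]
push(26) -> [12, 28, 26]
push(12) -> [12, 28, 26, 12]
push(20) -> [12, 28, 26, 12, 20]
pop() returns 20 -> [12, 28, 26, 12]
Final stack (bottom to top): [12, 28, 26, 12]


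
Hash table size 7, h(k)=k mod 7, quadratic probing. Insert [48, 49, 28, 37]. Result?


Insertions: 48->slot 6; 49->slot 0; 28->slot 1; 37->slot 2
Table: [49, 28, 37, None, None, None, 48]


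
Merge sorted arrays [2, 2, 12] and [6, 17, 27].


Compare heads, take smaller each step.
Merged: [2, 2, 6, 12, 17, 27]


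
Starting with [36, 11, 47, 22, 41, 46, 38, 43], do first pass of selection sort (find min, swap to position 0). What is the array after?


After one pass: [11, 36, 47, 22, 41, 46, 38, 43]


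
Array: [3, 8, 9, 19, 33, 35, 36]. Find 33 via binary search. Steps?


Search for 33:
[0,6] mid=3 arr[3]=19
[4,6] mid=5 arr[5]=35
[4,4] mid=4 arr[4]=33
Total: 3 comparisons


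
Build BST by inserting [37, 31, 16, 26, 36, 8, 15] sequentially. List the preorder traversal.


Root = 37; build tree by BST insertion.
Preorder traversal: [37, 31, 16, 8, 15, 26, 36]


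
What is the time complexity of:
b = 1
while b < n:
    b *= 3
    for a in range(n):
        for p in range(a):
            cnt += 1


Per nesting level: O(log n) * O(n) * O(n) [triangular over a] = O(n^2 log n)
Complexity: O(n^2 log n)


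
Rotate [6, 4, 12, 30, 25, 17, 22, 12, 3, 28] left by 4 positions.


Left rotate by 4: [25, 17, 22, 12, 3, 28, 6, 4, 12, 30]


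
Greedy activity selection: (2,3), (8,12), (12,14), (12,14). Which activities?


Greedy: pick earliest-ending, then skip overlaps.
Selected (3 activities): [(2, 3), (8, 12), (12, 14)]


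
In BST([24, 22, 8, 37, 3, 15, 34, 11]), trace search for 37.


BST root = 24
Search for 37: compare at each node
Path: [24, 37]


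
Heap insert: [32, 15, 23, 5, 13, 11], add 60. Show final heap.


Append 60: [32, 15, 23, 5, 13, 11, 60]
Bubble up: swap idx 6(60) with idx 2(23); swap idx 2(60) with idx 0(32)
Result: [60, 15, 32, 5, 13, 11, 23]


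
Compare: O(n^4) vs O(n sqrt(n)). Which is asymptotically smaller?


n^1.5 grows slower than quartic
O(n sqrt(n)) is asymptotically smaller; O(n^4) grows faster


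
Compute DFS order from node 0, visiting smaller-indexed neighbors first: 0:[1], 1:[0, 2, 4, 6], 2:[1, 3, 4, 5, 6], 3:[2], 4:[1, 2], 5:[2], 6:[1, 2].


DFS stack-based: start with [0]
Visit order: [0, 1, 2, 3, 4, 5, 6]
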